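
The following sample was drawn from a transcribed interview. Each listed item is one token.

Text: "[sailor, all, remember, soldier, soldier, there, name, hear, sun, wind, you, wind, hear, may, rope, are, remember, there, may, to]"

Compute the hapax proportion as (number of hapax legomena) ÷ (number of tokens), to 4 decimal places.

0.4000

Frequencies: remember:2, soldier:2, there:2, hear:2, wind:2, may:2, sailor:1, all:1, name:1, sun:1, you:1, rope:1, are:1, to:1
Hapax count = 8; token count = 20.
Ratio = 8 / 20 = 0.4000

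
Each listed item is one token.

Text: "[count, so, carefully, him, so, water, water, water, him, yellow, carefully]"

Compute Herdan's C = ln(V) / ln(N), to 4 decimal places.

0.7472

N = 11, V = 6.
ln(V) = 1.791759, ln(N) = 2.397895
C = 1.791759 / 2.397895 = 0.7472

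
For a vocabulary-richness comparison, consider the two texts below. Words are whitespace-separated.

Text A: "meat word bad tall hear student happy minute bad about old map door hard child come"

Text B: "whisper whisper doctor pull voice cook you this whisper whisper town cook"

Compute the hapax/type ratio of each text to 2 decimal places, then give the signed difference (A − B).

A: hapax=14, V=15, ratio=0.93
B: hapax=6, V=8, ratio=0.75
Difference = 0.93 − 0.75 = 0.18

0.18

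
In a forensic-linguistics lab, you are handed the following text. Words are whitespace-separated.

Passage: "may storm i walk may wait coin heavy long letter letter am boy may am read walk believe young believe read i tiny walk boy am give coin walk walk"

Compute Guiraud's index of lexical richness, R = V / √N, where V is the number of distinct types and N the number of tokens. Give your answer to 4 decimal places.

N = 30, V = 16.
√N = 5.477226
R = 16 / 5.477226 = 2.9212

2.9212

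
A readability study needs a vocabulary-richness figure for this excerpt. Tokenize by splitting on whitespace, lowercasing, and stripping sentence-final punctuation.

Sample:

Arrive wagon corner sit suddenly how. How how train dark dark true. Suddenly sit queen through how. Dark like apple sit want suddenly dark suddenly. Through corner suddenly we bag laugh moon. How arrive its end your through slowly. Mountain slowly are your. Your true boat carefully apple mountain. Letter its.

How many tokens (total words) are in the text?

51

Tokens: arrive, wagon, corner, sit, suddenly, how, how, how, train, dark, dark, true, suddenly, sit, queen, through, how, dark, like, apple, sit, want, suddenly, dark, suddenly, through, corner, suddenly, we, bag, laugh, moon, how, arrive, its, end, your, through, slowly, mountain, slowly, are, your, your, true, boat, carefully, apple, mountain, letter, its
N = 51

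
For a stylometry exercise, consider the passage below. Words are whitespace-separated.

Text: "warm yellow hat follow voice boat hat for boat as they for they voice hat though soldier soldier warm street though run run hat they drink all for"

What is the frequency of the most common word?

Frequencies: hat:4, for:3, they:3, warm:2, voice:2, boat:2, though:2, soldier:2, run:2, yellow:1, follow:1, as:1, street:1, drink:1, all:1
Most common: 'hat' with frequency 4.

4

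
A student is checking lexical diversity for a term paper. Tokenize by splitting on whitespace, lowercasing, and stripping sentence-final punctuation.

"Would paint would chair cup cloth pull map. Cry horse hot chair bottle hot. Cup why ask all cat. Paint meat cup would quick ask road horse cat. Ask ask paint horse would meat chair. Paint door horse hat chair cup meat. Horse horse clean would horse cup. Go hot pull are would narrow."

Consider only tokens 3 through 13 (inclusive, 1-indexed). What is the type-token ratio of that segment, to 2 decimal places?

0.91

Segment tokens 3–13: would, chair, cup, cloth, pull, map, cry, horse, hot, chair, bottle
Segment N = 11, segment V = 10.
TTR = 10 / 11 = 0.91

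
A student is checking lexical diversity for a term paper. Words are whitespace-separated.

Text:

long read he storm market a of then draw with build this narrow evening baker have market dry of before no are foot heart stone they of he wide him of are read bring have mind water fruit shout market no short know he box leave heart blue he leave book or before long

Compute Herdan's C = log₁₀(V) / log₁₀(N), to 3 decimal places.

0.912

N = 54, V = 38.
log₁₀(V) = 1.579784, log₁₀(N) = 1.732394
C = 1.579784 / 1.732394 = 0.912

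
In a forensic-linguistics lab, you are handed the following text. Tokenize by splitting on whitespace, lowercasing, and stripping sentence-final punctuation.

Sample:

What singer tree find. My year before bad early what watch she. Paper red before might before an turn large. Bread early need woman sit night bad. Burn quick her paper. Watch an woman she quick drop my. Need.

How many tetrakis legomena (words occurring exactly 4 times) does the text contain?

0

Frequencies: before:3, what:2, my:2, bad:2, early:2, watch:2, she:2, paper:2, an:2, need:2, woman:2, quick:2, singer:1, tree:1, find:1, year:1, red:1, might:1, turn:1, large:1, … (6 more, each freq 1)
Words with frequency 4: (none)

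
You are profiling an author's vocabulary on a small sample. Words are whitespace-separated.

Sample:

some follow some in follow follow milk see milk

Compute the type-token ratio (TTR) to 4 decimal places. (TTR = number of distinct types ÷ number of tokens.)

N = 9 tokens, V = 5 types.
TTR = V / N = 5 / 9 = 0.5556

0.5556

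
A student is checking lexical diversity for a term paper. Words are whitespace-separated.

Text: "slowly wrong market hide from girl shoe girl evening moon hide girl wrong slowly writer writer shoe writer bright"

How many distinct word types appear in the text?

Distinct types: {bright, evening, from, girl, hide, market, moon, shoe, slowly, writer, wrong}
V = 11

11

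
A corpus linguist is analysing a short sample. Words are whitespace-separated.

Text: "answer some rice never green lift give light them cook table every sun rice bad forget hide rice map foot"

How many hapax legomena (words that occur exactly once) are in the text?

17

Frequencies: rice:3, answer:1, some:1, never:1, green:1, lift:1, give:1, light:1, them:1, cook:1, table:1, every:1, sun:1, bad:1, forget:1, hide:1, map:1, foot:1
Hapax (freq=1): answer, bad, cook, every, foot, forget, give, green, hide, lift, light, map, never, some, sun, table, them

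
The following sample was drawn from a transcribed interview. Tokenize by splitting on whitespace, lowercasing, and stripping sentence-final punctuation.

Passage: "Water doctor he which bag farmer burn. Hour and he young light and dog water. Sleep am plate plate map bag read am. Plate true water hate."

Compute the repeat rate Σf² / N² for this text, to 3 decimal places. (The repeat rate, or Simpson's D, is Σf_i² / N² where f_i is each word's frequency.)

Frequencies: water:3, plate:3, he:2, bag:2, and:2, am:2, doctor:1, which:1, farmer:1, burn:1, hour:1, young:1, light:1, dog:1, sleep:1, map:1, read:1, true:1, hate:1
Σf² = 47; N² = 729
Repeat rate = 47 / 729 = 0.064

0.064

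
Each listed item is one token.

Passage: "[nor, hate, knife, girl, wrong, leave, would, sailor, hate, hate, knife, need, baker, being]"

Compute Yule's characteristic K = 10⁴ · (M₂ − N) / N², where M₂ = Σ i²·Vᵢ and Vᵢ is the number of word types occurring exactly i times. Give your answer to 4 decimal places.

408.1633

Frequencies: hate:3, knife:2, nor:1, girl:1, wrong:1, leave:1, would:1, sailor:1, need:1, baker:1, being:1
N = 14. Frequency spectrum: V_1=9, V_2=1, V_3=1
M₂ = 1²·9 + 2²·1 + 3²·1 = 22
K = 10000 × (22 − 14) / 14² = 408.1633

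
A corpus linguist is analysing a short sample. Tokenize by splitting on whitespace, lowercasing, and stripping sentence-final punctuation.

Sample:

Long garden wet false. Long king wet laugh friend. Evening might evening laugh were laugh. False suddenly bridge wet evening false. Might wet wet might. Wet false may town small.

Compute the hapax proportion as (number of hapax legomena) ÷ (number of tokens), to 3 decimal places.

0.300

Frequencies: wet:6, false:4, laugh:3, evening:3, might:3, long:2, garden:1, king:1, friend:1, were:1, suddenly:1, bridge:1, may:1, town:1, small:1
Hapax count = 9; token count = 30.
Ratio = 9 / 30 = 0.300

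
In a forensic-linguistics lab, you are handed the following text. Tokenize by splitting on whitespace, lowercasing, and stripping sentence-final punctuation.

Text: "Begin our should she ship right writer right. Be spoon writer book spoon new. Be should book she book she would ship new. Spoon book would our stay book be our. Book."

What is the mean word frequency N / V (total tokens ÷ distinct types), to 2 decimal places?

N = 32 tokens, V = 13 types.
Mean frequency = N / V = 32 / 13 = 2.46

2.46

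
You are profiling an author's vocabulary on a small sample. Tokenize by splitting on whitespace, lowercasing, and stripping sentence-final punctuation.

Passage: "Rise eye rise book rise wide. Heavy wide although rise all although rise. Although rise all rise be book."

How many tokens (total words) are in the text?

19

Tokens: rise, eye, rise, book, rise, wide, heavy, wide, although, rise, all, although, rise, although, rise, all, rise, be, book
N = 19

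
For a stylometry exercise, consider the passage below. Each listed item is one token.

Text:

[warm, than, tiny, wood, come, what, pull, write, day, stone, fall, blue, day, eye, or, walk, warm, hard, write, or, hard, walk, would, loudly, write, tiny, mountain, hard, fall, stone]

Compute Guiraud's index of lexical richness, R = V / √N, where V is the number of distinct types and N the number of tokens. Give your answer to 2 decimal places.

3.47

N = 30, V = 19.
√N = 5.477226
R = 19 / 5.477226 = 3.47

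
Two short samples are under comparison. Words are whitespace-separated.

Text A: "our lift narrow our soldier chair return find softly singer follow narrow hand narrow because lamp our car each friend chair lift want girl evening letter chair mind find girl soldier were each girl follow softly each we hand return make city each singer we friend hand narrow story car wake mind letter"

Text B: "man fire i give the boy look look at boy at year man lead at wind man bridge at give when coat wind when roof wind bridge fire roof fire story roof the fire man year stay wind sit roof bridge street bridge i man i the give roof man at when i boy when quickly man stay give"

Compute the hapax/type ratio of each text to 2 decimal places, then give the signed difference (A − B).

0.03

A: hapax=9, V=27, ratio=0.33
B: hapax=6, V=20, ratio=0.30
Difference = 0.33 − 0.30 = 0.03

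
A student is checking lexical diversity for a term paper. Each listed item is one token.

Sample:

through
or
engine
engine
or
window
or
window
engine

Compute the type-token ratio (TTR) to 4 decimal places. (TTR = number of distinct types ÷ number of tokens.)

N = 9 tokens, V = 4 types.
TTR = V / N = 4 / 9 = 0.4444

0.4444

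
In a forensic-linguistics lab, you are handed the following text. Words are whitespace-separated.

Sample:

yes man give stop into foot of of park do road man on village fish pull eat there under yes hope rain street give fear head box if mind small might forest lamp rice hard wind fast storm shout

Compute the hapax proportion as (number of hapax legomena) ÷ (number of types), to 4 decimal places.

0.8857

Frequencies: yes:2, man:2, give:2, of:2, stop:1, into:1, foot:1, park:1, do:1, road:1, on:1, village:1, fish:1, pull:1, eat:1, there:1, under:1, hope:1, rain:1, street:1, … (15 more, each freq 1)
Hapax count = 31; type count = 35.
Ratio = 31 / 35 = 0.8857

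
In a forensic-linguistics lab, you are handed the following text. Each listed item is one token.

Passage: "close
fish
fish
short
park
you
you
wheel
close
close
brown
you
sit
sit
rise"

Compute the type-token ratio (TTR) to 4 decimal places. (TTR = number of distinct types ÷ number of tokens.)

0.6000

N = 15 tokens, V = 9 types.
TTR = V / N = 9 / 15 = 0.6000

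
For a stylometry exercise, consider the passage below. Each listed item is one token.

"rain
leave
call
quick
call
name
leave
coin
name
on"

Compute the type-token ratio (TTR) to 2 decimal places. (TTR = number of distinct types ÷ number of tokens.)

0.70

N = 10 tokens, V = 7 types.
TTR = V / N = 7 / 10 = 0.70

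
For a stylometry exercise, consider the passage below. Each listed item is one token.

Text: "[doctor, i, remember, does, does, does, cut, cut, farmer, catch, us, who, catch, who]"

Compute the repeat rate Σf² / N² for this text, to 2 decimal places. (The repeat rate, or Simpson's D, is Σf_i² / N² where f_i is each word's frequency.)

0.13

Frequencies: does:3, cut:2, catch:2, who:2, doctor:1, i:1, remember:1, farmer:1, us:1
Σf² = 26; N² = 196
Repeat rate = 26 / 196 = 0.13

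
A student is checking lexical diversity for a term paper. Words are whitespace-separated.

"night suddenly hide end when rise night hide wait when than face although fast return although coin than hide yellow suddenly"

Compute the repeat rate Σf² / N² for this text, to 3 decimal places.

0.084

Frequencies: hide:3, night:2, suddenly:2, when:2, than:2, although:2, end:1, rise:1, wait:1, face:1, fast:1, return:1, coin:1, yellow:1
Σf² = 37; N² = 441
Repeat rate = 37 / 441 = 0.084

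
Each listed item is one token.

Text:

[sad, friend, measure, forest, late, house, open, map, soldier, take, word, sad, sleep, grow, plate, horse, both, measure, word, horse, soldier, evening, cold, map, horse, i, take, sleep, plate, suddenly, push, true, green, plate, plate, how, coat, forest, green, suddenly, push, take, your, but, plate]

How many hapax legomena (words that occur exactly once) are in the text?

Frequencies: plate:5, take:3, horse:3, sad:2, measure:2, forest:2, map:2, soldier:2, word:2, sleep:2, suddenly:2, push:2, green:2, friend:1, late:1, house:1, open:1, grow:1, both:1, evening:1, … (7 more, each freq 1)
Hapax (freq=1): both, but, coat, cold, evening, friend, grow, house, how, i, late, open, true, your

14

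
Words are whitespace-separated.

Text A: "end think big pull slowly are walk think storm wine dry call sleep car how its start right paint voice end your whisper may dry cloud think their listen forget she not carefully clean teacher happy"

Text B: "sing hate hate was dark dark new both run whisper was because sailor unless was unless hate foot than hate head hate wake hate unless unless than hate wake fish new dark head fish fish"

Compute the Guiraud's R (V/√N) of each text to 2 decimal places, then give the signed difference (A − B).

A: V=32, N=36, R=5.33
B: V=16, N=35, R=2.70
Difference = 5.33 − 2.70 = 2.63

2.63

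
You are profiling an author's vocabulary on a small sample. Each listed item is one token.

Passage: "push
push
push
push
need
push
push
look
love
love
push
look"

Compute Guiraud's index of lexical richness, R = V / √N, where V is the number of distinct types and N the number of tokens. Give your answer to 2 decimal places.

1.15

N = 12, V = 4.
√N = 3.464102
R = 4 / 3.464102 = 1.15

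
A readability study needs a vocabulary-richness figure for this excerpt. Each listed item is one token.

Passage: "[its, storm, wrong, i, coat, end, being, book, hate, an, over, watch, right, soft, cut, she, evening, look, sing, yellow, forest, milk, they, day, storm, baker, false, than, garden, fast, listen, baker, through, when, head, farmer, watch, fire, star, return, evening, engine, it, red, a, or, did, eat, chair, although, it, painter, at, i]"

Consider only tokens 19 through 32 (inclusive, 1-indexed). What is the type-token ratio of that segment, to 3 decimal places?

Segment tokens 19–32: sing, yellow, forest, milk, they, day, storm, baker, false, than, garden, fast, listen, baker
Segment N = 14, segment V = 13.
TTR = 13 / 14 = 0.929

0.929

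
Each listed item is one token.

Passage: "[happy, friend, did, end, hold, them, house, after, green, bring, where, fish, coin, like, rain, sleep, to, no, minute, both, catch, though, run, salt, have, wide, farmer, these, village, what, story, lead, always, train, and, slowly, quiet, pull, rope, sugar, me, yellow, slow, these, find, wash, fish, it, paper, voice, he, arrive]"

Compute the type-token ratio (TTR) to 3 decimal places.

0.962

N = 52 tokens, V = 50 types.
TTR = V / N = 50 / 52 = 0.962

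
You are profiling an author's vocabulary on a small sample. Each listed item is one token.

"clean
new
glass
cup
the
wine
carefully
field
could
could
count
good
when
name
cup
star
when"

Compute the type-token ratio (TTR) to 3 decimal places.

N = 17 tokens, V = 14 types.
TTR = V / N = 14 / 17 = 0.824

0.824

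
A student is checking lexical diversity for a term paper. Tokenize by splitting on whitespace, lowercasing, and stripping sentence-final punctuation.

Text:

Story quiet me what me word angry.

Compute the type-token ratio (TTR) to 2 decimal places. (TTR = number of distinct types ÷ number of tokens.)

0.86

N = 7 tokens, V = 6 types.
TTR = V / N = 6 / 7 = 0.86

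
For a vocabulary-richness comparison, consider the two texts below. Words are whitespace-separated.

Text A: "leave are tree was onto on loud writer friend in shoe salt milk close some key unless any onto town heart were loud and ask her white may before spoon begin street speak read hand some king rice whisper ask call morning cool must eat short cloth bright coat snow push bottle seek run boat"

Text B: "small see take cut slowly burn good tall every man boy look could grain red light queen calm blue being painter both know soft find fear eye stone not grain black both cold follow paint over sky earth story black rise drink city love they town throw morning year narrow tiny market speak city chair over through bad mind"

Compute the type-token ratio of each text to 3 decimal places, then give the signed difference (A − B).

TTR(A) = 51/55 = 0.927
TTR(B) = 54/59 = 0.915
Difference = 0.927 − 0.915 = 0.012

0.012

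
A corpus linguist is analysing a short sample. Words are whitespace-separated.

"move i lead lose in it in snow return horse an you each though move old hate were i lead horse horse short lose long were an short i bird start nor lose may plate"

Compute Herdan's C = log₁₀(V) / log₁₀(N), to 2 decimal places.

N = 35, V = 23.
log₁₀(V) = 1.361728, log₁₀(N) = 1.544068
C = 1.361728 / 1.544068 = 0.88

0.88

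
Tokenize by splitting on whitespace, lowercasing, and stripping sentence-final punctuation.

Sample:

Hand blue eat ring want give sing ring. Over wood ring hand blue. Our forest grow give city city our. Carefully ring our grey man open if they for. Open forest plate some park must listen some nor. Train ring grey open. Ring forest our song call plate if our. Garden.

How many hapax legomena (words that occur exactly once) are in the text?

Frequencies: ring:6, our:5, forest:3, open:3, hand:2, blue:2, give:2, city:2, grey:2, if:2, plate:2, some:2, eat:1, want:1, sing:1, over:1, wood:1, grow:1, carefully:1, man:1, … (10 more, each freq 1)
Hapax (freq=1): call, carefully, eat, for, garden, grow, listen, man, must, nor, over, park, sing, song, they, train, want, wood

18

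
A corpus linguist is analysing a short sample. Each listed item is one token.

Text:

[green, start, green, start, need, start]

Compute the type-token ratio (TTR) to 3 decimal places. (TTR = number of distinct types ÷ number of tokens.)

N = 6 tokens, V = 3 types.
TTR = V / N = 3 / 6 = 0.500

0.500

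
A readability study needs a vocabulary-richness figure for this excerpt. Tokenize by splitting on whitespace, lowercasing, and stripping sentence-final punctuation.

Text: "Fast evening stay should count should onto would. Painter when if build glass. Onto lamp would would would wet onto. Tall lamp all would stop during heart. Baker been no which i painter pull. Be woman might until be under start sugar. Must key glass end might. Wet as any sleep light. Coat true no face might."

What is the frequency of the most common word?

5

Frequencies: would:5, onto:3, might:3, should:2, painter:2, glass:2, lamp:2, wet:2, no:2, be:2, fast:1, evening:1, stay:1, count:1, when:1, if:1, build:1, tall:1, all:1, stop:1, … (22 more, each freq 1)
Most common: 'would' with frequency 5.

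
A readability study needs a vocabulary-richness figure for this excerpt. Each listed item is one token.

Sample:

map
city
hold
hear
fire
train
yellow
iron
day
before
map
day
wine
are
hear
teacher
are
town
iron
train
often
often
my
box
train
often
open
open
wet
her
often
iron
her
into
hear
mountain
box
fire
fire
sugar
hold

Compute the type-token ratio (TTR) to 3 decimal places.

N = 41 tokens, V = 23 types.
TTR = V / N = 23 / 41 = 0.561

0.561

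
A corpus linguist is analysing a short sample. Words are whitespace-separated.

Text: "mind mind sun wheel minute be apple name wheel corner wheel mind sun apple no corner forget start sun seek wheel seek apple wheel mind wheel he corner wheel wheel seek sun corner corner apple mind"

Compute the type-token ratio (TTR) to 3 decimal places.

N = 36 tokens, V = 13 types.
TTR = V / N = 13 / 36 = 0.361

0.361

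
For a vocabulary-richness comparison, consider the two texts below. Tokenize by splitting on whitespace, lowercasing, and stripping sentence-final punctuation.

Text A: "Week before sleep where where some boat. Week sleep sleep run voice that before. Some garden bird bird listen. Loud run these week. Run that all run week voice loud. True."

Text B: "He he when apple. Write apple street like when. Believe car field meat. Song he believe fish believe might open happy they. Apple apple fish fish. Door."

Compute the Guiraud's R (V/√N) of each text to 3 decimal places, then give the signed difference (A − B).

-0.398

A: V=16, N=31, R=2.874
B: V=17, N=27, R=3.272
Difference = 2.874 − 3.272 = -0.398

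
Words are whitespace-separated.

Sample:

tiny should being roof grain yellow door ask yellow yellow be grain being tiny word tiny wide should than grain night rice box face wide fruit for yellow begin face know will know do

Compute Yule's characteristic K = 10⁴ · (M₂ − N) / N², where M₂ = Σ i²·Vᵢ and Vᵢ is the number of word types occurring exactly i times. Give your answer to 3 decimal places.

Frequencies: yellow:4, tiny:3, grain:3, should:2, being:2, wide:2, face:2, know:2, roof:1, door:1, ask:1, be:1, word:1, than:1, night:1, rice:1, box:1, fruit:1, for:1, begin:1, … (2 more, each freq 1)
N = 34. Frequency spectrum: V_1=14, V_2=5, V_3=2, V_4=1
M₂ = 1²·14 + 2²·5 + 3²·2 + 4²·1 = 68
K = 10000 × (68 − 34) / 34² = 294.118

294.118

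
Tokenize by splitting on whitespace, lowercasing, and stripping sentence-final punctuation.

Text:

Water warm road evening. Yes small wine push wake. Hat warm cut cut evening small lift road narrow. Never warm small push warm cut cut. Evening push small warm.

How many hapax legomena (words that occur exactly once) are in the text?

Frequencies: warm:5, small:4, cut:4, evening:3, push:3, road:2, water:1, yes:1, wine:1, wake:1, hat:1, lift:1, narrow:1, never:1
Hapax (freq=1): hat, lift, narrow, never, wake, water, wine, yes

8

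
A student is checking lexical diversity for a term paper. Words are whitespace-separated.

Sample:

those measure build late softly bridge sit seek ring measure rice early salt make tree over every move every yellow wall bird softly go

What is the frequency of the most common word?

2

Frequencies: measure:2, softly:2, every:2, those:1, build:1, late:1, bridge:1, sit:1, seek:1, ring:1, rice:1, early:1, salt:1, make:1, tree:1, over:1, move:1, yellow:1, wall:1, bird:1, … (1 more, each freq 1)
Most common: 'measure' with frequency 2.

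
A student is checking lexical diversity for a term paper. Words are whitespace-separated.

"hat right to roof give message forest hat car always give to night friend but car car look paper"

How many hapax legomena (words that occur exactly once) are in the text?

Frequencies: car:3, hat:2, to:2, give:2, right:1, roof:1, message:1, forest:1, always:1, night:1, friend:1, but:1, look:1, paper:1
Hapax (freq=1): always, but, forest, friend, look, message, night, paper, right, roof

10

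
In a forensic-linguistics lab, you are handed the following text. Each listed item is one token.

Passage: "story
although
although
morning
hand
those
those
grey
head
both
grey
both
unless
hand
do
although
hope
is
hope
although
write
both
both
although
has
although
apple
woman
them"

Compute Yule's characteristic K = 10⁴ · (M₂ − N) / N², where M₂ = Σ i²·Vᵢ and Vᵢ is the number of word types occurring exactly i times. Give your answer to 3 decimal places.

Frequencies: although:6, both:4, hand:2, those:2, grey:2, hope:2, story:1, morning:1, head:1, unless:1, do:1, is:1, write:1, has:1, apple:1, woman:1, them:1
N = 29. Frequency spectrum: V_1=11, V_2=4, V_4=1, V_6=1
M₂ = 1²·11 + 2²·4 + 4²·1 + 6²·1 = 79
K = 10000 × (79 − 29) / 29² = 594.530

594.530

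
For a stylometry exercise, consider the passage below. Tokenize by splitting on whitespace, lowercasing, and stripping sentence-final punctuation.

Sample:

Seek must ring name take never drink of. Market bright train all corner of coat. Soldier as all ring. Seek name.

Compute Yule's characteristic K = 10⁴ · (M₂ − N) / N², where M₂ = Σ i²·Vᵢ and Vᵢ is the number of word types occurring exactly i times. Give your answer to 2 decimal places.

226.76

Frequencies: seek:2, ring:2, name:2, of:2, all:2, must:1, take:1, never:1, drink:1, market:1, bright:1, train:1, corner:1, coat:1, soldier:1, as:1
N = 21. Frequency spectrum: V_1=11, V_2=5
M₂ = 1²·11 + 2²·5 = 31
K = 10000 × (31 − 21) / 21² = 226.76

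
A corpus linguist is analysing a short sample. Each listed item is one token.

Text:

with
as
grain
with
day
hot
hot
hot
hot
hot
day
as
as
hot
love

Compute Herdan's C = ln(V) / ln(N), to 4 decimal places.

N = 15, V = 6.
ln(V) = 1.791759, ln(N) = 2.708050
C = 1.791759 / 2.708050 = 0.6616

0.6616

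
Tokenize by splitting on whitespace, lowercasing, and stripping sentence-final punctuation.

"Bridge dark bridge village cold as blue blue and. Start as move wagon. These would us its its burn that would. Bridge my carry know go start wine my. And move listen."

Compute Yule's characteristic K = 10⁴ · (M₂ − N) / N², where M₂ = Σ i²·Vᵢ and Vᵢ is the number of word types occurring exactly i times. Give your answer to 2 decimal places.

214.84

Frequencies: bridge:3, as:2, blue:2, and:2, start:2, move:2, would:2, its:2, my:2, dark:1, village:1, cold:1, wagon:1, these:1, us:1, burn:1, that:1, carry:1, know:1, go:1, … (2 more, each freq 1)
N = 32. Frequency spectrum: V_1=13, V_2=8, V_3=1
M₂ = 1²·13 + 2²·8 + 3²·1 = 54
K = 10000 × (54 − 32) / 32² = 214.84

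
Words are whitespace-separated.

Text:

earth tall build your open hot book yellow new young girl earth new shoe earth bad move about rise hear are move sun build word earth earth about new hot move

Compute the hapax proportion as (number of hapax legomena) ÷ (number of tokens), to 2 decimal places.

0.45

Frequencies: earth:5, new:3, move:3, build:2, hot:2, about:2, tall:1, your:1, open:1, book:1, yellow:1, young:1, girl:1, shoe:1, bad:1, rise:1, hear:1, are:1, sun:1, word:1
Hapax count = 14; token count = 31.
Ratio = 14 / 31 = 0.45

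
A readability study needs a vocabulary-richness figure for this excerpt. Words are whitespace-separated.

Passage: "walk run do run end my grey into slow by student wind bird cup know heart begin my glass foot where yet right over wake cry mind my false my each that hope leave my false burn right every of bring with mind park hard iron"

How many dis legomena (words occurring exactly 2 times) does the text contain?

Frequencies: my:5, run:2, right:2, mind:2, false:2, walk:1, do:1, end:1, grey:1, into:1, slow:1, by:1, student:1, wind:1, bird:1, cup:1, know:1, heart:1, begin:1, glass:1, … (18 more, each freq 1)
Words with frequency 2: false, mind, right, run

4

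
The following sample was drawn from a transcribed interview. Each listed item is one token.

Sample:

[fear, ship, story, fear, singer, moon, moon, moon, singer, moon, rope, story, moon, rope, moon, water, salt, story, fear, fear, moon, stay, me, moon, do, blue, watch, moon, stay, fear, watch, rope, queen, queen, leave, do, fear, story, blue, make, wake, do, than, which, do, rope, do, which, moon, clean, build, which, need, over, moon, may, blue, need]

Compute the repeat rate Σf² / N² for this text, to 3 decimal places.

Frequencies: moon:11, fear:6, do:5, story:4, rope:4, blue:3, which:3, singer:2, stay:2, watch:2, queen:2, need:2, ship:1, water:1, salt:1, me:1, leave:1, make:1, wake:1, than:1, … (4 more, each freq 1)
Σf² = 264; N² = 3364
Repeat rate = 264 / 3364 = 0.078

0.078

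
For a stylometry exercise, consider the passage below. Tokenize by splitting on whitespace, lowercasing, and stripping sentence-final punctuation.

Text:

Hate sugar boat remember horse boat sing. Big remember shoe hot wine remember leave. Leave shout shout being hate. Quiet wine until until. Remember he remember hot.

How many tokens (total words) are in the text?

Tokens: hate, sugar, boat, remember, horse, boat, sing, big, remember, shoe, hot, wine, remember, leave, leave, shout, shout, being, hate, quiet, wine, until, until, remember, he, remember, hot
N = 27

27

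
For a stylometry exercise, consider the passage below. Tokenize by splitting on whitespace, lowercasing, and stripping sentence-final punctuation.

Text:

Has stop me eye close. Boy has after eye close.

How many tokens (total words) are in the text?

Tokens: has, stop, me, eye, close, boy, has, after, eye, close
N = 10

10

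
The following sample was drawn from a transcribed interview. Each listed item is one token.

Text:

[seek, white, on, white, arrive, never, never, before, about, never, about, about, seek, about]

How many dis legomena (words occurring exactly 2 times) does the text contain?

Frequencies: about:4, never:3, seek:2, white:2, on:1, arrive:1, before:1
Words with frequency 2: seek, white

2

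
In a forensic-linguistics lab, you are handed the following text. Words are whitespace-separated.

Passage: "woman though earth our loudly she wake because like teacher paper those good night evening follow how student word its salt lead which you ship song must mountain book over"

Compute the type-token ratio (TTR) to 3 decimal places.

1.000

N = 30 tokens, V = 30 types.
TTR = V / N = 30 / 30 = 1.000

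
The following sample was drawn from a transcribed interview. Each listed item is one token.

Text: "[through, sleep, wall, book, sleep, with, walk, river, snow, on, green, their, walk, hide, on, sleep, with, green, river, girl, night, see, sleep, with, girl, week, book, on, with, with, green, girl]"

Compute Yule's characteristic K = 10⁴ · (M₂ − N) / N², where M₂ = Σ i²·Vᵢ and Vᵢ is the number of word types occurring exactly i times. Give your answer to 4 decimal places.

Frequencies: with:5, sleep:4, on:3, green:3, girl:3, book:2, walk:2, river:2, through:1, wall:1, snow:1, their:1, hide:1, night:1, see:1, week:1
N = 32. Frequency spectrum: V_1=8, V_2=3, V_3=3, V_4=1, V_5=1
M₂ = 1²·8 + 2²·3 + 3²·3 + 4²·1 + 5²·1 = 88
K = 10000 × (88 − 32) / 32² = 546.8750

546.8750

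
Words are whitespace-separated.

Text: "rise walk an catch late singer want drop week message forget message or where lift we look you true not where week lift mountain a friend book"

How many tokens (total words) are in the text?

27

Tokens: rise, walk, an, catch, late, singer, want, drop, week, message, forget, message, or, where, lift, we, look, you, true, not, where, week, lift, mountain, a, friend, book
N = 27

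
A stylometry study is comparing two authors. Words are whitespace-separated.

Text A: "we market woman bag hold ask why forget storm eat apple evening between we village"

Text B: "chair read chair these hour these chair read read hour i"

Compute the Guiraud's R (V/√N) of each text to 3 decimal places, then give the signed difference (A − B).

2.107

A: V=14, N=15, R=3.615
B: V=5, N=11, R=1.508
Difference = 3.615 − 1.508 = 2.107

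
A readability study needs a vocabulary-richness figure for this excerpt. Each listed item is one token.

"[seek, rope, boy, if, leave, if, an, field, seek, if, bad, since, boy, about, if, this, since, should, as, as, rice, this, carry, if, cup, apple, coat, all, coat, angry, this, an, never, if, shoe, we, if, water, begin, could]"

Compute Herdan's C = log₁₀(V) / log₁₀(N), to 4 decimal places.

0.8832

N = 40, V = 26.
log₁₀(V) = 1.414973, log₁₀(N) = 1.602060
C = 1.414973 / 1.602060 = 0.8832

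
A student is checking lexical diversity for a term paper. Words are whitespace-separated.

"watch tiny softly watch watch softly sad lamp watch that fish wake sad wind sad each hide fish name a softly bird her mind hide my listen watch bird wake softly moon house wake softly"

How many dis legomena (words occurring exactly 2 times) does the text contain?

3

Frequencies: watch:5, softly:5, sad:3, wake:3, fish:2, hide:2, bird:2, tiny:1, lamp:1, that:1, wind:1, each:1, name:1, a:1, her:1, mind:1, my:1, listen:1, moon:1, house:1
Words with frequency 2: bird, fish, hide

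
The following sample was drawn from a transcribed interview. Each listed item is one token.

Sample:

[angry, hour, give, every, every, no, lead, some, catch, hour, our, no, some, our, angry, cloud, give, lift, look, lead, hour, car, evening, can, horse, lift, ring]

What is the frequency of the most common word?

3

Frequencies: hour:3, angry:2, give:2, every:2, no:2, lead:2, some:2, our:2, lift:2, catch:1, cloud:1, look:1, car:1, evening:1, can:1, horse:1, ring:1
Most common: 'hour' with frequency 3.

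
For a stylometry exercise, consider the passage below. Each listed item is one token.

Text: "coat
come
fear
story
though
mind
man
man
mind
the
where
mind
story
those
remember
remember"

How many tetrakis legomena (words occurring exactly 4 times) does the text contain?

Frequencies: mind:3, story:2, man:2, remember:2, coat:1, come:1, fear:1, though:1, the:1, where:1, those:1
Words with frequency 4: (none)

0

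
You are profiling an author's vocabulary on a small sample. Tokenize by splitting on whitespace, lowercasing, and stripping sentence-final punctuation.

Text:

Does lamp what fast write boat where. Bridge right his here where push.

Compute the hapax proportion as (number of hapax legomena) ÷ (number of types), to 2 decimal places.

0.92

Frequencies: where:2, does:1, lamp:1, what:1, fast:1, write:1, boat:1, bridge:1, right:1, his:1, here:1, push:1
Hapax count = 11; type count = 12.
Ratio = 11 / 12 = 0.92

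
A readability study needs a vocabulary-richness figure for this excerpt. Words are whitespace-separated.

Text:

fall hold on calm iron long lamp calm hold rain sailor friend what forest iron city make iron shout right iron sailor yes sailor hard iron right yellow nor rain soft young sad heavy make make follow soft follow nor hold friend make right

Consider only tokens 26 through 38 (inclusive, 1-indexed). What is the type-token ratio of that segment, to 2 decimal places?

0.85

Segment tokens 26–38: iron, right, yellow, nor, rain, soft, young, sad, heavy, make, make, follow, soft
Segment N = 13, segment V = 11.
TTR = 11 / 13 = 0.85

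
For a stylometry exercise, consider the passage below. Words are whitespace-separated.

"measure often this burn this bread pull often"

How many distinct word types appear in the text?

6

Distinct types: {bread, burn, measure, often, pull, this}
V = 6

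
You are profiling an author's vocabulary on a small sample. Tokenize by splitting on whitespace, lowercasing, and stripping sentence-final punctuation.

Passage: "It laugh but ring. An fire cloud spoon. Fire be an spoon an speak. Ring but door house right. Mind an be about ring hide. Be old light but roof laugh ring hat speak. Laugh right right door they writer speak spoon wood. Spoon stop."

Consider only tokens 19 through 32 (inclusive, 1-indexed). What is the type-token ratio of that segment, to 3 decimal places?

Segment tokens 19–32: right, mind, an, be, about, ring, hide, be, old, light, but, roof, laugh, ring
Segment N = 14, segment V = 12.
TTR = 12 / 14 = 0.857

0.857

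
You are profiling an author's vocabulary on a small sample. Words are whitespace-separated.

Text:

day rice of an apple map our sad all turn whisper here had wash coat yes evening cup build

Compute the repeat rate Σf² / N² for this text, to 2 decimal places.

0.05

Frequencies: day:1, rice:1, of:1, an:1, apple:1, map:1, our:1, sad:1, all:1, turn:1, whisper:1, here:1, had:1, wash:1, coat:1, yes:1, evening:1, cup:1, build:1
Σf² = 19; N² = 361
Repeat rate = 19 / 361 = 0.05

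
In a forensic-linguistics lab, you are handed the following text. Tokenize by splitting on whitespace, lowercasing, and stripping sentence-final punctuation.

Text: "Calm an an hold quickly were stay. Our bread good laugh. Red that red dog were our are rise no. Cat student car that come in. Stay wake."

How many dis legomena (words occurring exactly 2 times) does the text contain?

Frequencies: an:2, were:2, stay:2, our:2, red:2, that:2, calm:1, hold:1, quickly:1, bread:1, good:1, laugh:1, dog:1, are:1, rise:1, no:1, cat:1, student:1, car:1, come:1, … (2 more, each freq 1)
Words with frequency 2: an, our, red, stay, that, were

6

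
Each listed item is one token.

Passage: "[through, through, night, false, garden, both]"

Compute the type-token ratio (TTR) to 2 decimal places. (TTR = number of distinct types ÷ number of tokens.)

0.83

N = 6 tokens, V = 5 types.
TTR = V / N = 5 / 6 = 0.83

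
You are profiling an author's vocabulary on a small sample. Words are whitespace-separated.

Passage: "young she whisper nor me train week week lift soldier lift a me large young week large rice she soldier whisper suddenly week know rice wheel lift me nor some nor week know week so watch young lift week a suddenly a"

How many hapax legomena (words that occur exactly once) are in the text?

Frequencies: week:7, lift:4, young:3, nor:3, me:3, a:3, she:2, whisper:2, soldier:2, large:2, rice:2, suddenly:2, know:2, train:1, wheel:1, some:1, so:1, watch:1
Hapax (freq=1): so, some, train, watch, wheel

5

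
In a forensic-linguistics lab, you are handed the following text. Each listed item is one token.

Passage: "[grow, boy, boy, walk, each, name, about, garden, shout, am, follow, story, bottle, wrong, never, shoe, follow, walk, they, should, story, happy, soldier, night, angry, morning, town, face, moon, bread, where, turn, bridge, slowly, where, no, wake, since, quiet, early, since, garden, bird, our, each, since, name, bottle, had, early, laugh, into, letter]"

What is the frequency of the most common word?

3

Frequencies: since:3, boy:2, walk:2, each:2, name:2, garden:2, follow:2, story:2, bottle:2, where:2, early:2, grow:1, about:1, shout:1, am:1, wrong:1, never:1, shoe:1, they:1, should:1, … (21 more, each freq 1)
Most common: 'since' with frequency 3.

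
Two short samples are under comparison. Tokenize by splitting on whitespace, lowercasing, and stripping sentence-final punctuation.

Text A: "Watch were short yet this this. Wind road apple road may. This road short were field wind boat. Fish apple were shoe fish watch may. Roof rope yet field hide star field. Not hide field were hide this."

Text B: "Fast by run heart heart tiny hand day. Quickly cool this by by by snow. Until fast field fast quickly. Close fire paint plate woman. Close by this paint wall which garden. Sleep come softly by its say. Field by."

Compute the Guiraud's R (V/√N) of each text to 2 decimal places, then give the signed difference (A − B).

A: V=18, N=38, R=2.92
B: V=26, N=40, R=4.11
Difference = 2.92 − 4.11 = -1.19

-1.19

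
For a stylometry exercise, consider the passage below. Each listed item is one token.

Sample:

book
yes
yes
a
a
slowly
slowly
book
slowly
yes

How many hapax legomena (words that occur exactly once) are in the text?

Frequencies: yes:3, slowly:3, book:2, a:2
Hapax (freq=1): (none)

0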